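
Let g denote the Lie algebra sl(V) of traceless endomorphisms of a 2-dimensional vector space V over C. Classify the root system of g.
This is sl(2), which has dimension 2^2 - 1 = 3 and rank 2 - 1 = 1 (a Cartan subalgebra is the diagonal traceless matrices). In the classification of classical Lie algebras, the special linear algebra sl(n+1) has type A_n; here n = 1, so the Dynkin diagram is a chain of 1 nodes with single edges (A_1). Hence the type is A_1.

A1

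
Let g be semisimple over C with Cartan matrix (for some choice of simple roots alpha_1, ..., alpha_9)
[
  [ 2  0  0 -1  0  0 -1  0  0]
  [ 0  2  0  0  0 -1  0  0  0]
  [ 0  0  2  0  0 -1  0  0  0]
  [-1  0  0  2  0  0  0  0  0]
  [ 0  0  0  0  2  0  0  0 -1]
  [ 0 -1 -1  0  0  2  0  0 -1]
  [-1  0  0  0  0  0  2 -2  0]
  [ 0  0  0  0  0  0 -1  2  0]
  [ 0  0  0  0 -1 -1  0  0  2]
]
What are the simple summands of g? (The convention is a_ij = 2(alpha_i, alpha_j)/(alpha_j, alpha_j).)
The diagram associated to this matrix has two connected components: the simple roots {alpha_1, alpha_4, alpha_7, alpha_8} form a chain of 4 nodes with a double edge at one end; the terminal node there is the unique short simple root (B_4), and {alpha_2, alpha_3, alpha_5, alpha_6, alpha_9} form a chain of 3 nodes with a fork of two nodes at one end (D_5). A semisimple Lie algebra decomposes uniquely as the direct sum of simple ideals, one per connected component of its Dynkin diagram, so g ≅ B_4 ⊕ D_5 (dimension 36 + 45 = 81).

B4 ⊕ D5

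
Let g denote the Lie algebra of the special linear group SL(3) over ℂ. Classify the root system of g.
This is sl(3), which has dimension 3^2 - 1 = 8 and rank 3 - 1 = 2 (a Cartan subalgebra is the diagonal traceless matrices). In the classification of classical Lie algebras, the special linear algebra sl(n+1) has type A_n; here n = 2, so the Dynkin diagram is a chain of 2 nodes with single edges (A_2). Hence the type is A_2.

type A_2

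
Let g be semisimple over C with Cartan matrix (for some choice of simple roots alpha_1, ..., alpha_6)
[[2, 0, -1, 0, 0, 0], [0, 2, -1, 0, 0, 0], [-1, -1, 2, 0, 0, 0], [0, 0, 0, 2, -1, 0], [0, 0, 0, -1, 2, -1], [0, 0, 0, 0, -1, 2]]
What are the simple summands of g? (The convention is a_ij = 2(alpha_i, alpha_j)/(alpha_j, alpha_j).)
The diagram associated to this matrix has two connected components: the simple roots {alpha_1, alpha_2, alpha_3} form a chain of 3 nodes with single edges (A_3), and {alpha_4, alpha_5, alpha_6} form a chain of 3 nodes with single edges (A_3). A semisimple Lie algebra decomposes uniquely as the direct sum of simple ideals, one per connected component of its Dynkin diagram, so g ≅ A_3 ⊕ A_3 (dimension 15 + 15 = 30).

A_3 (sl(4)) + A_3 (sl(4))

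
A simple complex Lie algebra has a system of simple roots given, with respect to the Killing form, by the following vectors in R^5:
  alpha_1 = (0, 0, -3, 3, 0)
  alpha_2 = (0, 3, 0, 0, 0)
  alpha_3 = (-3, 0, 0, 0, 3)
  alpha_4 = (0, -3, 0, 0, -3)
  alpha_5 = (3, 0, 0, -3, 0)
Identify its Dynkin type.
Compute the Cartan integers a_ij = 2(alpha_i, alpha_j)/(alpha_j, alpha_j); the resulting 5x5 Cartan matrix is
[[2, 0, 0, 0, -1], [0, 2, 0, -1, 0], [0, 0, 2, -1, -1], [0, -2, -1, 2, 0], [-1, 0, -1, 0, 2]].
The roots have two lengths (squared-length ratio 2:1); the short ones are alpha_{2}. The associated Dynkin diagram is a chain of 5 nodes with a double edge at one end; the terminal node there is the unique short simple root (B_5), so the type is B_5 (the algebra so(11)).

type B_5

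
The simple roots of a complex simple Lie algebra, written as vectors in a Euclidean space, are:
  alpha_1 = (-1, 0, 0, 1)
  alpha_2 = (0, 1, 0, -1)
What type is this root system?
Compute the Cartan integers a_ij = 2(alpha_i, alpha_j)/(alpha_j, alpha_j); the resulting 2x2 Cartan matrix is
[[2, -1], [-1, 2]].
All simple roots have the same length, so the diagram is simply laced. The associated Dynkin diagram is a chain of 2 nodes with single edges (A_2), so the type is A_2 (the algebra sl(3)).

A_2 (sl(3))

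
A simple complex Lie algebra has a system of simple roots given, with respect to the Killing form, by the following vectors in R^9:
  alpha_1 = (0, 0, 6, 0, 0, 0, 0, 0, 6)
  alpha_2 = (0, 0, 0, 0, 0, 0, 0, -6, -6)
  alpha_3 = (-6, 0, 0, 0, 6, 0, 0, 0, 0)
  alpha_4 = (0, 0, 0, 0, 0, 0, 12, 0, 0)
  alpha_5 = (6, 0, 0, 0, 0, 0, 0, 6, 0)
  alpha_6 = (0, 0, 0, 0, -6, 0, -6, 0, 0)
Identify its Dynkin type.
Compute the Cartan integers a_ij = 2(alpha_i, alpha_j)/(alpha_j, alpha_j); the resulting 6x6 Cartan matrix is
[[2, -1, 0, 0, 0, 0], [-1, 2, 0, 0, -1, 0], [0, 0, 2, 0, -1, -1], [0, 0, 0, 2, 0, -2], [0, -1, -1, 0, 2, 0], [0, 0, -1, -1, 0, 2]].
The roots have two lengths (squared-length ratio 2:1); the short ones are alpha_{1,2,3,5,6}. The associated Dynkin diagram is a chain of 6 nodes with a double edge at one end; the terminal node there is the unique long simple root (C_6), so the type is C_6 (the algebra sp(12)).

C_6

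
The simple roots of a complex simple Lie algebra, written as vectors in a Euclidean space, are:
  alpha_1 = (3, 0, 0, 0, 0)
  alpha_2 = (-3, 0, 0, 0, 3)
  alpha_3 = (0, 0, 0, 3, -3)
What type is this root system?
type B_3

Compute the Cartan integers a_ij = 2(alpha_i, alpha_j)/(alpha_j, alpha_j); the resulting 3x3 Cartan matrix is
[[2, -1, 0], [-2, 2, -1], [0, -1, 2]].
The roots have two lengths (squared-length ratio 2:1); the short ones are alpha_{1}. The associated Dynkin diagram is a chain of 3 nodes with a double edge at one end; the terminal node there is the unique short simple root (B_3), so the type is B_3 (the algebra so(7)).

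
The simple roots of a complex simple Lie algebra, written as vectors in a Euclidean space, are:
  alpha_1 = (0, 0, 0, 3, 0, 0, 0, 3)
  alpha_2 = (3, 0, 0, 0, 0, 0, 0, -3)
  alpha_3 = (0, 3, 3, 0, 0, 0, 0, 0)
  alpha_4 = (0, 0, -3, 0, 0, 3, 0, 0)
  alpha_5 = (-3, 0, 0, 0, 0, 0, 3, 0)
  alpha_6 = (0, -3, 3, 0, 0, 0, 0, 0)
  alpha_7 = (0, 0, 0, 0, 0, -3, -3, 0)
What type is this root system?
D_7

Compute the Cartan integers a_ij = 2(alpha_i, alpha_j)/(alpha_j, alpha_j); the resulting 7x7 Cartan matrix is
[[2, -1, 0, 0, 0, 0, 0], [-1, 2, 0, 0, -1, 0, 0], [0, 0, 2, -1, 0, 0, 0], [0, 0, -1, 2, 0, -1, -1], [0, -1, 0, 0, 2, 0, -1], [0, 0, 0, -1, 0, 2, 0], [0, 0, 0, -1, -1, 0, 2]].
All simple roots have the same length, so the diagram is simply laced. The associated Dynkin diagram is a chain of 5 nodes with a fork of two nodes at one end (D_7), so the type is D_7 (the algebra so(14)).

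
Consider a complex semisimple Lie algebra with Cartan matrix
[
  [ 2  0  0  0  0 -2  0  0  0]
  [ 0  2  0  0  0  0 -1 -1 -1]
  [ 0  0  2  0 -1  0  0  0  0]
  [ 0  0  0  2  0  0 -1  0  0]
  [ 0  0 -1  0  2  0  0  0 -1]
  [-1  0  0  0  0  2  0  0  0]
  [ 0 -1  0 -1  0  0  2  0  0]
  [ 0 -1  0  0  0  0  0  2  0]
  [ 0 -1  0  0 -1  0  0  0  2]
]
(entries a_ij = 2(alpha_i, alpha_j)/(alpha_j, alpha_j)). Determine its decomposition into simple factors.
The diagram associated to this matrix has two connected components: the simple roots {alpha_1, alpha_6} form a chain of 2 nodes with a double edge at one end; the terminal node there is the unique short simple root (B_2), and {alpha_2, alpha_3, alpha_4, alpha_5, alpha_7, alpha_8, alpha_9} form a chain of 6 nodes with one extra node attached to the third node from one end (E_7). A semisimple Lie algebra decomposes uniquely as the direct sum of simple ideals, one per connected component of its Dynkin diagram, so g ≅ B_2 ⊕ E_7 (dimension 10 + 133 = 143).

B_2 + E_7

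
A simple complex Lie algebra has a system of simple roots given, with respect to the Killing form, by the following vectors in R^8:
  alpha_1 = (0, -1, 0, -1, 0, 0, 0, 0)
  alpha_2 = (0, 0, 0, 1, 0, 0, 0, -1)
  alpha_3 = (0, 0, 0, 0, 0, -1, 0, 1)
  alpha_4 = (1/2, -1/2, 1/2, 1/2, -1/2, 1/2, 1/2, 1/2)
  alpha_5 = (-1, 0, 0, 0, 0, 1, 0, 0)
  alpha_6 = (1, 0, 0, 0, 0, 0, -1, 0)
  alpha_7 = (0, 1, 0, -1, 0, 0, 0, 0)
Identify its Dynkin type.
type E_7

Compute the Cartan integers a_ij = 2(alpha_i, alpha_j)/(alpha_j, alpha_j); the resulting 7x7 Cartan matrix is
[[2, -1, 0, 0, 0, 0, 0], [-1, 2, -1, 0, 0, 0, -1], [0, -1, 2, 0, -1, 0, 0], [0, 0, 0, 2, 0, 0, -1], [0, 0, -1, 0, 2, -1, 0], [0, 0, 0, 0, -1, 2, 0], [0, -1, 0, -1, 0, 0, 2]].
All simple roots have the same length, so the diagram is simply laced. The associated Dynkin diagram is a chain of 6 nodes with one extra node attached to the third node from one end (E_7), so the type is E_7.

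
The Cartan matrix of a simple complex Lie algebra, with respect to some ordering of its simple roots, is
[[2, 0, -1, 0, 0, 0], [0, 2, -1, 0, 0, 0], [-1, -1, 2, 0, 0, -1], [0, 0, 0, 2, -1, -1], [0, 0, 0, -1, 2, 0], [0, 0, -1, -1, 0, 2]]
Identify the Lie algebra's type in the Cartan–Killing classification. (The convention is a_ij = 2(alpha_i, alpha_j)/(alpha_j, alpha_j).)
The matrix has rank 6 with 2's on the diagonal. Reading the off-diagonal entries as Dynkin edges (a single edge where a_ij = a_ji = -1; a double or triple edge where a_ij * a_ji = 2 or 3), the diagram is a chain of 4 nodes with a fork of two nodes at one end (D_6). One simple-root ordering that puts it in standard form is (alpha_5, alpha_4, alpha_6, alpha_3, alpha_1, alpha_2). So the algebra is type D_6, i.e. so(12).

type D_6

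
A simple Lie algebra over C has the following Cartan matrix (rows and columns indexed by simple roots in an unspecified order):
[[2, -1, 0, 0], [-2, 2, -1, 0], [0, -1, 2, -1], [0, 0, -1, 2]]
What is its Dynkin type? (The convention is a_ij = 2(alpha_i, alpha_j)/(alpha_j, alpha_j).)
B_4 (so(9))

The matrix has rank 4 with 2's on the diagonal. Reading the off-diagonal entries as Dynkin edges (a single edge where a_ij = a_ji = -1; a double or triple edge where a_ij * a_ji = 2 or 3), the diagram is a chain of 4 nodes with a double edge at one end; the terminal node there is the unique short simple root (B_4). One simple-root ordering that puts it in standard form is (alpha_4, alpha_3, alpha_2, alpha_1). So the algebra is type B_4, i.e. so(9).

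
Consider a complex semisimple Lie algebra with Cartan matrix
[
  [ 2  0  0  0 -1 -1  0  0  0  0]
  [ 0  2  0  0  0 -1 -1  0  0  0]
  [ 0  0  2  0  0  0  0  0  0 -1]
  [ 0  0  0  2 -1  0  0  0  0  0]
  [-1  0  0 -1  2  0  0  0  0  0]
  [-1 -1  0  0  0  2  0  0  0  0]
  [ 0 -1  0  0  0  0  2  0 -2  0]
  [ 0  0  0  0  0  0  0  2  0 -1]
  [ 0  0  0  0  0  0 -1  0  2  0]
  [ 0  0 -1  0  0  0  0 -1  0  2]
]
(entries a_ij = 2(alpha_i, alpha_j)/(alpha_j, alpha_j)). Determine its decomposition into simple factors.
The diagram associated to this matrix has two connected components: the simple roots {alpha_3, alpha_8, alpha_10} form a chain of 3 nodes with single edges (A_3), and {alpha_1, alpha_2, alpha_4, alpha_5, alpha_6, alpha_7, alpha_9} form a chain of 7 nodes with a double edge at one end; the terminal node there is the unique short simple root (B_7). A semisimple Lie algebra decomposes uniquely as the direct sum of simple ideals, one per connected component of its Dynkin diagram, so g ≅ A_3 ⊕ B_7 (dimension 15 + 105 = 120).

type A_3 ⊕ type B_7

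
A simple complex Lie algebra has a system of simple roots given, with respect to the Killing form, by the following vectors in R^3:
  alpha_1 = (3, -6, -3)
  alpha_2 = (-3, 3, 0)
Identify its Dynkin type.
Compute the Cartan integers a_ij = 2(alpha_i, alpha_j)/(alpha_j, alpha_j); the resulting 2x2 Cartan matrix is
[[2, -3], [-1, 2]].
The roots have two lengths (squared-length ratio 3:1); the short ones are alpha_{2}. The associated Dynkin diagram is two nodes joined by a triple edge (G_2), so the type is G_2.

G_2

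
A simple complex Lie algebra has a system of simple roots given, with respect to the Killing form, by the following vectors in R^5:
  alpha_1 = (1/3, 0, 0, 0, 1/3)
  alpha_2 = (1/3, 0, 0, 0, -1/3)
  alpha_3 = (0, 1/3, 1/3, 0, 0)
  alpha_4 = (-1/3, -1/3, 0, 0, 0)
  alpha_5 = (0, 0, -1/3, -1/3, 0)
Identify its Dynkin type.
D5

Compute the Cartan integers a_ij = 2(alpha_i, alpha_j)/(alpha_j, alpha_j); the resulting 5x5 Cartan matrix is
[[2, 0, 0, -1, 0], [0, 2, 0, -1, 0], [0, 0, 2, -1, -1], [-1, -1, -1, 2, 0], [0, 0, -1, 0, 2]].
All simple roots have the same length, so the diagram is simply laced. The associated Dynkin diagram is a chain of 3 nodes with a fork of two nodes at one end (D_5), so the type is D_5 (the algebra so(10)).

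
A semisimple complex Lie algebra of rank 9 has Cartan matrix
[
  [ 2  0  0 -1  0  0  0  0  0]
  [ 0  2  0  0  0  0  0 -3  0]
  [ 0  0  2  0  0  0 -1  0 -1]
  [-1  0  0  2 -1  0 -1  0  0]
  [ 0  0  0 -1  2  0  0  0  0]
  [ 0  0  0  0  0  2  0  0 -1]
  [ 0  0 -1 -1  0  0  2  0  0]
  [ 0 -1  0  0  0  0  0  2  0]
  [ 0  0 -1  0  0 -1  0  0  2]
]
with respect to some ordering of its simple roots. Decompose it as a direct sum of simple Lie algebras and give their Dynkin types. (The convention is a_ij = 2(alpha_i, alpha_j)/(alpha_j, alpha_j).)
The diagram associated to this matrix has two connected components: the simple roots {alpha_1, alpha_3, alpha_4, alpha_5, alpha_6, alpha_7, alpha_9} form a chain of 5 nodes with a fork of two nodes at one end (D_7), and {alpha_2, alpha_8} form two nodes joined by a triple edge (G_2). A semisimple Lie algebra decomposes uniquely as the direct sum of simple ideals, one per connected component of its Dynkin diagram, so g ≅ D_7 ⊕ G_2 (dimension 91 + 14 = 105).

D_7 + G_2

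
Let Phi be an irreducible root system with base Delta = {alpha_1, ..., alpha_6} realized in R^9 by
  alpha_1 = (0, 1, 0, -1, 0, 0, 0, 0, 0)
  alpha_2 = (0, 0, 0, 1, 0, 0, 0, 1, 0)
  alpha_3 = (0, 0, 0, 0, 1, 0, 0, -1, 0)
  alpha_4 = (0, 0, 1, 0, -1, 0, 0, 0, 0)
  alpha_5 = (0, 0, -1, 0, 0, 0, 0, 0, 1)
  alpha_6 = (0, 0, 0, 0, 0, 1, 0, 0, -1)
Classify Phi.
A_6

Compute the Cartan integers a_ij = 2(alpha_i, alpha_j)/(alpha_j, alpha_j); the resulting 6x6 Cartan matrix is
[[2, -1, 0, 0, 0, 0], [-1, 2, -1, 0, 0, 0], [0, -1, 2, -1, 0, 0], [0, 0, -1, 2, -1, 0], [0, 0, 0, -1, 2, -1], [0, 0, 0, 0, -1, 2]].
All simple roots have the same length, so the diagram is simply laced. The associated Dynkin diagram is a chain of 6 nodes with single edges (A_6), so the type is A_6 (the algebra sl(7)).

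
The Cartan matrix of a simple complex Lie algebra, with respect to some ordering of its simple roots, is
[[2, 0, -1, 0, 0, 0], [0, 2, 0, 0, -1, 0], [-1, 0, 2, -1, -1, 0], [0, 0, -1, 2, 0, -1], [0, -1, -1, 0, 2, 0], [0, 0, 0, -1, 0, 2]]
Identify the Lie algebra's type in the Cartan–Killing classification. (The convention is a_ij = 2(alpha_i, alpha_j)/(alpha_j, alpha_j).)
The matrix has rank 6 with 2's on the diagonal. Reading the off-diagonal entries as Dynkin edges (a single edge where a_ij = a_ji = -1; a double or triple edge where a_ij * a_ji = 2 or 3), the diagram is a chain of 5 nodes with one extra node attached to the third node from one end (E_6). One simple-root ordering that puts it in standard form is (alpha_6, alpha_1, alpha_4, alpha_3, alpha_5, alpha_2). So the algebra is type E_6.

E_6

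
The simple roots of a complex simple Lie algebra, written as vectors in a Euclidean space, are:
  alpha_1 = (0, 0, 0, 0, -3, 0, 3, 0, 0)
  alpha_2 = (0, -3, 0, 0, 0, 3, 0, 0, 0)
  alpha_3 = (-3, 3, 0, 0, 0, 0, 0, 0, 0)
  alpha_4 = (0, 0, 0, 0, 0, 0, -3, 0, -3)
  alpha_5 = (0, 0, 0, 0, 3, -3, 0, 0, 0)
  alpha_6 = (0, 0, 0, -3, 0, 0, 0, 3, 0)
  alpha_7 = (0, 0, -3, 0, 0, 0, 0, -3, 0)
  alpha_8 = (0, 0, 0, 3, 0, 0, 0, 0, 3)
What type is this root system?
Compute the Cartan integers a_ij = 2(alpha_i, alpha_j)/(alpha_j, alpha_j); the resulting 8x8 Cartan matrix is
[[2, 0, 0, -1, -1, 0, 0, 0], [0, 2, -1, 0, -1, 0, 0, 0], [0, -1, 2, 0, 0, 0, 0, 0], [-1, 0, 0, 2, 0, 0, 0, -1], [-1, -1, 0, 0, 2, 0, 0, 0], [0, 0, 0, 0, 0, 2, -1, -1], [0, 0, 0, 0, 0, -1, 2, 0], [0, 0, 0, -1, 0, -1, 0, 2]].
All simple roots have the same length, so the diagram is simply laced. The associated Dynkin diagram is a chain of 8 nodes with single edges (A_8), so the type is A_8 (the algebra sl(9)).

A8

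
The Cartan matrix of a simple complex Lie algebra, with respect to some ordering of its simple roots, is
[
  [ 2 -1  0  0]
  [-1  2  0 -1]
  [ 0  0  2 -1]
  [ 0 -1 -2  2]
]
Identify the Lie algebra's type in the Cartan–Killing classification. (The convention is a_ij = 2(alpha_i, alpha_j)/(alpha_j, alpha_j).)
B_4

The matrix has rank 4 with 2's on the diagonal. Reading the off-diagonal entries as Dynkin edges (a single edge where a_ij = a_ji = -1; a double or triple edge where a_ij * a_ji = 2 or 3), the diagram is a chain of 4 nodes with a double edge at one end; the terminal node there is the unique short simple root (B_4). One simple-root ordering that puts it in standard form is (alpha_1, alpha_2, alpha_4, alpha_3). So the algebra is type B_4, i.e. so(9).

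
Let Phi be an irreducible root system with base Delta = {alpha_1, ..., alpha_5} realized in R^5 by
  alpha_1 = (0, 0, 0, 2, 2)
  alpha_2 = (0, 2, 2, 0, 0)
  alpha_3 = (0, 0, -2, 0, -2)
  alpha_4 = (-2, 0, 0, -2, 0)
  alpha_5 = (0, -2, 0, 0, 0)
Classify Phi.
Compute the Cartan integers a_ij = 2(alpha_i, alpha_j)/(alpha_j, alpha_j); the resulting 5x5 Cartan matrix is
[[2, 0, -1, -1, 0], [0, 2, -1, 0, -2], [-1, -1, 2, 0, 0], [-1, 0, 0, 2, 0], [0, -1, 0, 0, 2]].
The roots have two lengths (squared-length ratio 2:1); the short ones are alpha_{5}. The associated Dynkin diagram is a chain of 5 nodes with a double edge at one end; the terminal node there is the unique short simple root (B_5), so the type is B_5 (the algebra so(11)).

B_5 (so(11))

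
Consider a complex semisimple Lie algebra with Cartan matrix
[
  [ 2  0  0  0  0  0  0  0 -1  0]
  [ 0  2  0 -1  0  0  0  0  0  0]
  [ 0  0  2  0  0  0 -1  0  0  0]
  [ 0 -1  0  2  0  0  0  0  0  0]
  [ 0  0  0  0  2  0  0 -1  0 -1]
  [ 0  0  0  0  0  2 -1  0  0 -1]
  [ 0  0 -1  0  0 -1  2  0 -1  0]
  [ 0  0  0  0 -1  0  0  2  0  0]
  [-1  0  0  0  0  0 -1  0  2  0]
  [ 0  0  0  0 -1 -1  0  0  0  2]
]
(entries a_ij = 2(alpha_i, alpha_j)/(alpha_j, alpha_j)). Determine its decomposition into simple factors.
The diagram associated to this matrix has two connected components: the simple roots {alpha_2, alpha_4} form a chain of 2 nodes with single edges (A_2), and {alpha_1, alpha_3, alpha_5, alpha_6, alpha_7, alpha_8, alpha_9, alpha_10} form a chain of 7 nodes with one extra node attached to the third node from one end (E_8). A semisimple Lie algebra decomposes uniquely as the direct sum of simple ideals, one per connected component of its Dynkin diagram, so g ≅ A_2 ⊕ E_8 (dimension 8 + 248 = 256).

A2 ⊕ E8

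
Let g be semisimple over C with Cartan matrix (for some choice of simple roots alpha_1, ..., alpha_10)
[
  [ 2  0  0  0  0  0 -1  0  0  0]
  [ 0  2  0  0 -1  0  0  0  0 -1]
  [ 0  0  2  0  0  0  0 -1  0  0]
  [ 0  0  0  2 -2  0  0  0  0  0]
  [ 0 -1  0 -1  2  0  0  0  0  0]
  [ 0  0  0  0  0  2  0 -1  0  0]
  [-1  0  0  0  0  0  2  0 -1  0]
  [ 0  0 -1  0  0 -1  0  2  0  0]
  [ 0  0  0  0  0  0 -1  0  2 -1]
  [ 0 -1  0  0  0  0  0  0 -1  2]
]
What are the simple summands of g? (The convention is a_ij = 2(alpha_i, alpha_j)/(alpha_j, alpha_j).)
The diagram associated to this matrix has two connected components: the simple roots {alpha_3, alpha_6, alpha_8} form a chain of 3 nodes with single edges (A_3), and {alpha_1, alpha_2, alpha_4, alpha_5, alpha_7, alpha_9, alpha_10} form a chain of 7 nodes with a double edge at one end; the terminal node there is the unique long simple root (C_7). A semisimple Lie algebra decomposes uniquely as the direct sum of simple ideals, one per connected component of its Dynkin diagram, so g ≅ A_3 ⊕ C_7 (dimension 15 + 105 = 120).

type A_3 + type C_7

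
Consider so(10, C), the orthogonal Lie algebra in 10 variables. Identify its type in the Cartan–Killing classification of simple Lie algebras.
This is so(10) with 10 even, which has dimension 10(10-1)/2 = 45 and rank 10/2 = 5. In the classification of classical Lie algebras, the orthogonal algebra so(2n) in an even number of variables has type D_n; here n = 5, so the Dynkin diagram is a chain of 3 nodes with a fork of two nodes at one end (D_5). Hence the type is D_5.

D_5 (so(10))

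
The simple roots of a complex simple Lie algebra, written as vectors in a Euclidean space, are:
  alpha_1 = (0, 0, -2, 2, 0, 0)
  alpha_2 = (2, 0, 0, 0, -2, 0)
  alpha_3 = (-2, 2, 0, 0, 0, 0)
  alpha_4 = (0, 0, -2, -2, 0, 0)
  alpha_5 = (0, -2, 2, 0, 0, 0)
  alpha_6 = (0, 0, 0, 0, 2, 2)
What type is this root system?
Compute the Cartan integers a_ij = 2(alpha_i, alpha_j)/(alpha_j, alpha_j); the resulting 6x6 Cartan matrix is
[[2, 0, 0, 0, -1, 0], [0, 2, -1, 0, 0, -1], [0, -1, 2, 0, -1, 0], [0, 0, 0, 2, -1, 0], [-1, 0, -1, -1, 2, 0], [0, -1, 0, 0, 0, 2]].
All simple roots have the same length, so the diagram is simply laced. The associated Dynkin diagram is a chain of 4 nodes with a fork of two nodes at one end (D_6), so the type is D_6 (the algebra so(12)).

D_6 (so(12))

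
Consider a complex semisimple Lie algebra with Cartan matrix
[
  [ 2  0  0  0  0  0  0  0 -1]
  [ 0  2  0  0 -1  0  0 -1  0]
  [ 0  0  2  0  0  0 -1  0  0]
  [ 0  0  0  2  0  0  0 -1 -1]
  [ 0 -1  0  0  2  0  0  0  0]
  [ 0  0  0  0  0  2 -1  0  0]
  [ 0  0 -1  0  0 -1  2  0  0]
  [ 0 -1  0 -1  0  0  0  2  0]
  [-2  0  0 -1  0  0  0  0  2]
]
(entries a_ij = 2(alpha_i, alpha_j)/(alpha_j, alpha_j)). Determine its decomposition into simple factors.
A3 + B6

The diagram associated to this matrix has two connected components: the simple roots {alpha_3, alpha_6, alpha_7} form a chain of 3 nodes with single edges (A_3), and {alpha_1, alpha_2, alpha_4, alpha_5, alpha_8, alpha_9} form a chain of 6 nodes with a double edge at one end; the terminal node there is the unique short simple root (B_6). A semisimple Lie algebra decomposes uniquely as the direct sum of simple ideals, one per connected component of its Dynkin diagram, so g ≅ A_3 ⊕ B_6 (dimension 15 + 78 = 93).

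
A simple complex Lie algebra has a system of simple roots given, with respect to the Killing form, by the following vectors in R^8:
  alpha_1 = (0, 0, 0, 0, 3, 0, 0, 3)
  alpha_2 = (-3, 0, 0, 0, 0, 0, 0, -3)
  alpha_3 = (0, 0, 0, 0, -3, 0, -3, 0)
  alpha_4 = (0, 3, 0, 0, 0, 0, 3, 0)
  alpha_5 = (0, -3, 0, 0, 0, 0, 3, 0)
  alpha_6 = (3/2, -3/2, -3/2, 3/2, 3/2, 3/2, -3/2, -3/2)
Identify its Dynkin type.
E6

Compute the Cartan integers a_ij = 2(alpha_i, alpha_j)/(alpha_j, alpha_j); the resulting 6x6 Cartan matrix is
[[2, -1, -1, 0, 0, 0], [-1, 2, 0, 0, 0, 0], [-1, 0, 2, -1, -1, 0], [0, 0, -1, 2, 0, -1], [0, 0, -1, 0, 2, 0], [0, 0, 0, -1, 0, 2]].
All simple roots have the same length, so the diagram is simply laced. The associated Dynkin diagram is a chain of 5 nodes with one extra node attached to the third node from one end (E_6), so the type is E_6.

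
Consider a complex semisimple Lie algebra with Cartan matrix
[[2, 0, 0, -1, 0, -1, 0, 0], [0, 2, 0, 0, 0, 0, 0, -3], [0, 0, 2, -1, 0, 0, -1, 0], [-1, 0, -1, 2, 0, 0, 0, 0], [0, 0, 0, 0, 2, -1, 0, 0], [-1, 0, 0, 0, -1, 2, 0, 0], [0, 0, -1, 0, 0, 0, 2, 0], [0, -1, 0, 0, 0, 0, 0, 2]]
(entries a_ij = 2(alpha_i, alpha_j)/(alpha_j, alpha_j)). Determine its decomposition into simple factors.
The diagram associated to this matrix has two connected components: the simple roots {alpha_1, alpha_3, alpha_4, alpha_5, alpha_6, alpha_7} form a chain of 6 nodes with single edges (A_6), and {alpha_2, alpha_8} form two nodes joined by a triple edge (G_2). A semisimple Lie algebra decomposes uniquely as the direct sum of simple ideals, one per connected component of its Dynkin diagram, so g ≅ A_6 ⊕ G_2 (dimension 48 + 14 = 62).

A_6 ⊕ G_2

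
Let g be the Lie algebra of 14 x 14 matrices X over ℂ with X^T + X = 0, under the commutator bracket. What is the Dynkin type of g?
D_7 (so(14))

This is so(14) with 14 even, which has dimension 14(14-1)/2 = 91 and rank 14/2 = 7. In the classification of classical Lie algebras, the orthogonal algebra so(2n) in an even number of variables has type D_n; here n = 7, so the Dynkin diagram is a chain of 5 nodes with a fork of two nodes at one end (D_7). Hence the type is D_7.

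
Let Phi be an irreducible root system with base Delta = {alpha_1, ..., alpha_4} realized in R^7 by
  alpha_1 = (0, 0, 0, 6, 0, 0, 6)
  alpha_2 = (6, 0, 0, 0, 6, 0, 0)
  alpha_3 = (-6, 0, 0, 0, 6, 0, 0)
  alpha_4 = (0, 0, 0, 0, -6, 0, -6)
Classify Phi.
D_4 (so(8))

Compute the Cartan integers a_ij = 2(alpha_i, alpha_j)/(alpha_j, alpha_j); the resulting 4x4 Cartan matrix is
[[2, 0, 0, -1], [0, 2, 0, -1], [0, 0, 2, -1], [-1, -1, -1, 2]].
All simple roots have the same length, so the diagram is simply laced. The associated Dynkin diagram is a chain of 2 nodes with a fork of two nodes at one end (D_4), so the type is D_4 (the algebra so(8)).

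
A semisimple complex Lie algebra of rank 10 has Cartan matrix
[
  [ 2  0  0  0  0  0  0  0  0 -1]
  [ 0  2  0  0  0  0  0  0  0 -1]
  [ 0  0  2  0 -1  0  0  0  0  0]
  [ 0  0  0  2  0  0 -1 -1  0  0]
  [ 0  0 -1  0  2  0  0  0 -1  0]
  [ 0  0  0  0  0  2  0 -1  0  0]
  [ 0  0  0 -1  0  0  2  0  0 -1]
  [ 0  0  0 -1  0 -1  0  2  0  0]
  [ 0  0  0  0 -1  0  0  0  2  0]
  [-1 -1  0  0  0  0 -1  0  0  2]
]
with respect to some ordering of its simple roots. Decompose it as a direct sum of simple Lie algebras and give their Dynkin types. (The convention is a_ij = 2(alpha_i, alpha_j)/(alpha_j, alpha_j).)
The diagram associated to this matrix has two connected components: the simple roots {alpha_3, alpha_5, alpha_9} form a chain of 3 nodes with single edges (A_3), and {alpha_1, alpha_2, alpha_4, alpha_6, alpha_7, alpha_8, alpha_10} form a chain of 5 nodes with a fork of two nodes at one end (D_7). A semisimple Lie algebra decomposes uniquely as the direct sum of simple ideals, one per connected component of its Dynkin diagram, so g ≅ A_3 ⊕ D_7 (dimension 15 + 91 = 106).

A_3 ⊕ D_7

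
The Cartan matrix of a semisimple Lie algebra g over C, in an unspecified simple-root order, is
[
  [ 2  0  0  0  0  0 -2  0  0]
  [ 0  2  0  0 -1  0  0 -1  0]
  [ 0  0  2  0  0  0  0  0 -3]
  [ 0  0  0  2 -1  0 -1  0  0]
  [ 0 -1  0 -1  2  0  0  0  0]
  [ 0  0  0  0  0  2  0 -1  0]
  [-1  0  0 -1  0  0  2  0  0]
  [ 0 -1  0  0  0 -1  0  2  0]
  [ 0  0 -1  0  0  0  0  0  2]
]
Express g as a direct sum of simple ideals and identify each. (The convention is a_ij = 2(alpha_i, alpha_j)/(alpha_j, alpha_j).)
C7 ⊕ G2

The diagram associated to this matrix has two connected components: the simple roots {alpha_1, alpha_2, alpha_4, alpha_5, alpha_6, alpha_7, alpha_8} form a chain of 7 nodes with a double edge at one end; the terminal node there is the unique long simple root (C_7), and {alpha_3, alpha_9} form two nodes joined by a triple edge (G_2). A semisimple Lie algebra decomposes uniquely as the direct sum of simple ideals, one per connected component of its Dynkin diagram, so g ≅ C_7 ⊕ G_2 (dimension 105 + 14 = 119).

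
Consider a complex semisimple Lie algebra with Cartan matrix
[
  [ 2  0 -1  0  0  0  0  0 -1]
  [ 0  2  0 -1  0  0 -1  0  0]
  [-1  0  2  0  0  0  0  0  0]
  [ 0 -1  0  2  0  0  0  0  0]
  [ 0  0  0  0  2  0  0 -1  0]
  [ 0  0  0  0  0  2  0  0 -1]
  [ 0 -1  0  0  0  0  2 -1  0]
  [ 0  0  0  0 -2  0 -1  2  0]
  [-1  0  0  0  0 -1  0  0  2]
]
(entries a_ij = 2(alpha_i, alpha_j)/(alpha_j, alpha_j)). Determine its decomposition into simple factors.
type A_4 ⊕ type B_5

The diagram associated to this matrix has two connected components: the simple roots {alpha_1, alpha_3, alpha_6, alpha_9} form a chain of 4 nodes with single edges (A_4), and {alpha_2, alpha_4, alpha_5, alpha_7, alpha_8} form a chain of 5 nodes with a double edge at one end; the terminal node there is the unique short simple root (B_5). A semisimple Lie algebra decomposes uniquely as the direct sum of simple ideals, one per connected component of its Dynkin diagram, so g ≅ A_4 ⊕ B_5 (dimension 24 + 55 = 79).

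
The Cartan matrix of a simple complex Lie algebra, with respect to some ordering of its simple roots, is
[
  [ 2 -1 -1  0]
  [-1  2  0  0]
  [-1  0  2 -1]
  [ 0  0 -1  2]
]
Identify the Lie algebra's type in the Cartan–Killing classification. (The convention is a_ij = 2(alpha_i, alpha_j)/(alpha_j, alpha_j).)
A_4

The matrix has rank 4 with 2's on the diagonal. Reading the off-diagonal entries as Dynkin edges (a single edge where a_ij = a_ji = -1; a double or triple edge where a_ij * a_ji = 2 or 3), the diagram is a chain of 4 nodes with single edges (A_4). One simple-root ordering that puts it in standard form is (alpha_2, alpha_1, alpha_3, alpha_4). So the algebra is type A_4, i.e. sl(5).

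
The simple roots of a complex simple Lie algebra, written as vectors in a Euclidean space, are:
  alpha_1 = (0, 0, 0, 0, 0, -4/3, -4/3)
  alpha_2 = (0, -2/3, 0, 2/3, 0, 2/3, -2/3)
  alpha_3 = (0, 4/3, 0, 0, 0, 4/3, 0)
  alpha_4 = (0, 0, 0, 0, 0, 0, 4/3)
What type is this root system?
F4

Compute the Cartan integers a_ij = 2(alpha_i, alpha_j)/(alpha_j, alpha_j); the resulting 4x4 Cartan matrix is
[[2, 0, -1, -2], [0, 2, 0, -1], [-1, 0, 2, 0], [-1, -1, 0, 2]].
The roots have two lengths (squared-length ratio 2:1); the short ones are alpha_{2,4}. The associated Dynkin diagram is a chain of 4 nodes with a double edge between the middle two (F_4), so the type is F_4.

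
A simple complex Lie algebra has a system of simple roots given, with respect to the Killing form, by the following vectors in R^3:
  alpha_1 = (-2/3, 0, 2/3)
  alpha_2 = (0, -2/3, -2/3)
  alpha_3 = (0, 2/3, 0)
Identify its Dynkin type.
Compute the Cartan integers a_ij = 2(alpha_i, alpha_j)/(alpha_j, alpha_j); the resulting 3x3 Cartan matrix is
[[2, -1, 0], [-1, 2, -2], [0, -1, 2]].
The roots have two lengths (squared-length ratio 2:1); the short ones are alpha_{3}. The associated Dynkin diagram is a chain of 3 nodes with a double edge at one end; the terminal node there is the unique short simple root (B_3), so the type is B_3 (the algebra so(7)).

B3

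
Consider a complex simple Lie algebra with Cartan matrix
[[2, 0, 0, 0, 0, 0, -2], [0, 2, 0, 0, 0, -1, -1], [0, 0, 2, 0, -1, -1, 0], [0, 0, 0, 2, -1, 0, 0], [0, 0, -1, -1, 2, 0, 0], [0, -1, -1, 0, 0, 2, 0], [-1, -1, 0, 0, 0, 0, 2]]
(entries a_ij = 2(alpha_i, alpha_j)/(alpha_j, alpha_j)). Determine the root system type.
The matrix has rank 7 with 2's on the diagonal. Reading the off-diagonal entries as Dynkin edges (a single edge where a_ij = a_ji = -1; a double or triple edge where a_ij * a_ji = 2 or 3), the diagram is a chain of 7 nodes with a double edge at one end; the terminal node there is the unique long simple root (C_7). One simple-root ordering that puts it in standard form is (alpha_4, alpha_5, alpha_3, alpha_6, alpha_2, alpha_7, alpha_1). So the algebra is type C_7, i.e. sp(14).

C_7 (sp(14))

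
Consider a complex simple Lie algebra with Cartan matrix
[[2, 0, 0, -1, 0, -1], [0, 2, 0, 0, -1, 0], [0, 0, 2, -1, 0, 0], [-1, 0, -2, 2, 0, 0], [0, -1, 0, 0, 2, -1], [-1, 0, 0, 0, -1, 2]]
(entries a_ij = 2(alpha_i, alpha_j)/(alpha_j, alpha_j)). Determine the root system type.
The matrix has rank 6 with 2's on the diagonal. Reading the off-diagonal entries as Dynkin edges (a single edge where a_ij = a_ji = -1; a double or triple edge where a_ij * a_ji = 2 or 3), the diagram is a chain of 6 nodes with a double edge at one end; the terminal node there is the unique short simple root (B_6). One simple-root ordering that puts it in standard form is (alpha_2, alpha_5, alpha_6, alpha_1, alpha_4, alpha_3). So the algebra is type B_6, i.e. so(13).

type B_6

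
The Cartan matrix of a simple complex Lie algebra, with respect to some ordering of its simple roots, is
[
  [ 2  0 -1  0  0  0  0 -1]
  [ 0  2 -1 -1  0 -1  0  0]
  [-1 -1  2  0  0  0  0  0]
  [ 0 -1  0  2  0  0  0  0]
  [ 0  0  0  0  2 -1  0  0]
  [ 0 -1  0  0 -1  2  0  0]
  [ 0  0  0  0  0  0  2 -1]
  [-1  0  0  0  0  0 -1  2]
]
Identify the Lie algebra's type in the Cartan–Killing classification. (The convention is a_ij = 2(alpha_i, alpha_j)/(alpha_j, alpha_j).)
The matrix has rank 8 with 2's on the diagonal. Reading the off-diagonal entries as Dynkin edges (a single edge where a_ij = a_ji = -1; a double or triple edge where a_ij * a_ji = 2 or 3), the diagram is a chain of 7 nodes with one extra node attached to the third node from one end (E_8). One simple-root ordering that puts it in standard form is (alpha_5, alpha_4, alpha_6, alpha_2, alpha_3, alpha_1, alpha_8, alpha_7). So the algebra is type E_8.

E_8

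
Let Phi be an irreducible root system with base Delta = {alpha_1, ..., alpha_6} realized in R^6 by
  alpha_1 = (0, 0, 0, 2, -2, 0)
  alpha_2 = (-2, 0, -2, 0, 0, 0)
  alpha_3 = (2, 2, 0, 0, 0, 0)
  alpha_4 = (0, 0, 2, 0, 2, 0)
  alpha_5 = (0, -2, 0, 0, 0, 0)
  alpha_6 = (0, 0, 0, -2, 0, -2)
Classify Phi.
Compute the Cartan integers a_ij = 2(alpha_i, alpha_j)/(alpha_j, alpha_j); the resulting 6x6 Cartan matrix is
[[2, 0, 0, -1, 0, -1], [0, 2, -1, -1, 0, 0], [0, -1, 2, 0, -2, 0], [-1, -1, 0, 2, 0, 0], [0, 0, -1, 0, 2, 0], [-1, 0, 0, 0, 0, 2]].
The roots have two lengths (squared-length ratio 2:1); the short ones are alpha_{5}. The associated Dynkin diagram is a chain of 6 nodes with a double edge at one end; the terminal node there is the unique short simple root (B_6), so the type is B_6 (the algebra so(13)).

B6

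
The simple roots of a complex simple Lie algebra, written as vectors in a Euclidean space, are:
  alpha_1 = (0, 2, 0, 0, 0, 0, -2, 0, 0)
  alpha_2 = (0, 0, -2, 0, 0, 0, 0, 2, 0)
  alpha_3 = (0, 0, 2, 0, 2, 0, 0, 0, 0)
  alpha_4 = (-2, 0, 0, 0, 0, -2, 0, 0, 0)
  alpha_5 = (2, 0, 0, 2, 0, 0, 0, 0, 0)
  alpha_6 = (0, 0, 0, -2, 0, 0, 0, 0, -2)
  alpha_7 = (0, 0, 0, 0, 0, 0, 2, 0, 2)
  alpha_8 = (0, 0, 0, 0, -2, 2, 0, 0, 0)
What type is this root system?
A8

Compute the Cartan integers a_ij = 2(alpha_i, alpha_j)/(alpha_j, alpha_j); the resulting 8x8 Cartan matrix is
[[2, 0, 0, 0, 0, 0, -1, 0], [0, 2, -1, 0, 0, 0, 0, 0], [0, -1, 2, 0, 0, 0, 0, -1], [0, 0, 0, 2, -1, 0, 0, -1], [0, 0, 0, -1, 2, -1, 0, 0], [0, 0, 0, 0, -1, 2, -1, 0], [-1, 0, 0, 0, 0, -1, 2, 0], [0, 0, -1, -1, 0, 0, 0, 2]].
All simple roots have the same length, so the diagram is simply laced. The associated Dynkin diagram is a chain of 8 nodes with single edges (A_8), so the type is A_8 (the algebra sl(9)).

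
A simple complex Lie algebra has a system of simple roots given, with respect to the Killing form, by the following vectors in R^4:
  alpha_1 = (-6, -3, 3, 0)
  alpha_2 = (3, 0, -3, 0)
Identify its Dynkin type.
Compute the Cartan integers a_ij = 2(alpha_i, alpha_j)/(alpha_j, alpha_j); the resulting 2x2 Cartan matrix is
[[2, -3], [-1, 2]].
The roots have two lengths (squared-length ratio 3:1); the short ones are alpha_{2}. The associated Dynkin diagram is two nodes joined by a triple edge (G_2), so the type is G_2.

G2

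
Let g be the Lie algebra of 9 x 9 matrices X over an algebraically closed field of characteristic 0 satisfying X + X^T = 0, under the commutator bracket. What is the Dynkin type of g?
B4

This is so(9) with 9 odd, which has dimension 9(9-1)/2 = 36 and rank (9-1)/2 = 4. In the classification of classical Lie algebras, the orthogonal algebra so(2n+1) in an odd number of variables has type B_n; here n = 4, so the Dynkin diagram is a chain of 4 nodes with a double edge at one end; the terminal node there is the unique short simple root (B_4). Hence the type is B_4.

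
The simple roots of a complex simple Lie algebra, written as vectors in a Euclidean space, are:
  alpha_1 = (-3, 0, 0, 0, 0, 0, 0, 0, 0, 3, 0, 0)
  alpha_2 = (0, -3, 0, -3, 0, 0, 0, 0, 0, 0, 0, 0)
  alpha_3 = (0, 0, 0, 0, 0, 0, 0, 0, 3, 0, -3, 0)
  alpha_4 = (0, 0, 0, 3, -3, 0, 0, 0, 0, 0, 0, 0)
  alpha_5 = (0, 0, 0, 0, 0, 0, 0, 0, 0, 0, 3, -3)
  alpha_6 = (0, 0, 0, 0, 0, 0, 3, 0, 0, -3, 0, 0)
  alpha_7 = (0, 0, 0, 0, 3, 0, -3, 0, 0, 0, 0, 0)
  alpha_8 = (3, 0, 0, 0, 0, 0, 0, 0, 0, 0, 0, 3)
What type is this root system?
Compute the Cartan integers a_ij = 2(alpha_i, alpha_j)/(alpha_j, alpha_j); the resulting 8x8 Cartan matrix is
[[2, 0, 0, 0, 0, -1, 0, -1], [0, 2, 0, -1, 0, 0, 0, 0], [0, 0, 2, 0, -1, 0, 0, 0], [0, -1, 0, 2, 0, 0, -1, 0], [0, 0, -1, 0, 2, 0, 0, -1], [-1, 0, 0, 0, 0, 2, -1, 0], [0, 0, 0, -1, 0, -1, 2, 0], [-1, 0, 0, 0, -1, 0, 0, 2]].
All simple roots have the same length, so the diagram is simply laced. The associated Dynkin diagram is a chain of 8 nodes with single edges (A_8), so the type is A_8 (the algebra sl(9)).

A_8 (sl(9))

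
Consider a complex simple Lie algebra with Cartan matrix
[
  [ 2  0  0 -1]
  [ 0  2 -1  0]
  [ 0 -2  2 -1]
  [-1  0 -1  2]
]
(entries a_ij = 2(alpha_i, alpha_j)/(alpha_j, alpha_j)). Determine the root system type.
B_4

The matrix has rank 4 with 2's on the diagonal. Reading the off-diagonal entries as Dynkin edges (a single edge where a_ij = a_ji = -1; a double or triple edge where a_ij * a_ji = 2 or 3), the diagram is a chain of 4 nodes with a double edge at one end; the terminal node there is the unique short simple root (B_4). One simple-root ordering that puts it in standard form is (alpha_1, alpha_4, alpha_3, alpha_2). So the algebra is type B_4, i.e. so(9).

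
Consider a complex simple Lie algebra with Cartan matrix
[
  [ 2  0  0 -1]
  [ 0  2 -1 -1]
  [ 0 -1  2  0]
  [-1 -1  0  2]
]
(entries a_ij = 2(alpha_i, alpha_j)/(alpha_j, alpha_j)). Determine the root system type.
The matrix has rank 4 with 2's on the diagonal. Reading the off-diagonal entries as Dynkin edges (a single edge where a_ij = a_ji = -1; a double or triple edge where a_ij * a_ji = 2 or 3), the diagram is a chain of 4 nodes with single edges (A_4). One simple-root ordering that puts it in standard form is (alpha_3, alpha_2, alpha_4, alpha_1). So the algebra is type A_4, i.e. sl(5).

type A_4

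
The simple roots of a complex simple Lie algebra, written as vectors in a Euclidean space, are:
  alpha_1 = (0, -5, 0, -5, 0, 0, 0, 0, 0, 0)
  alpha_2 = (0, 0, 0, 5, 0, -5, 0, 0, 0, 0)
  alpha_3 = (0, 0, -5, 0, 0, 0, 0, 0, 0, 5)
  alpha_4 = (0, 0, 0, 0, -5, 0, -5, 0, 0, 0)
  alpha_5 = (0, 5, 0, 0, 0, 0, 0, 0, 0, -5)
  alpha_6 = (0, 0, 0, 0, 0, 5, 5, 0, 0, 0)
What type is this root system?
Compute the Cartan integers a_ij = 2(alpha_i, alpha_j)/(alpha_j, alpha_j); the resulting 6x6 Cartan matrix is
[[2, -1, 0, 0, -1, 0], [-1, 2, 0, 0, 0, -1], [0, 0, 2, 0, -1, 0], [0, 0, 0, 2, 0, -1], [-1, 0, -1, 0, 2, 0], [0, -1, 0, -1, 0, 2]].
All simple roots have the same length, so the diagram is simply laced. The associated Dynkin diagram is a chain of 6 nodes with single edges (A_6), so the type is A_6 (the algebra sl(7)).

A6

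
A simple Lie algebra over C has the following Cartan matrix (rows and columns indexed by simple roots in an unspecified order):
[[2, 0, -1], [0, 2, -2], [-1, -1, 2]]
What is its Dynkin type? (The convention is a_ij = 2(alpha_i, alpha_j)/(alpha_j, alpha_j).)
C_3

The matrix has rank 3 with 2's on the diagonal. Reading the off-diagonal entries as Dynkin edges (a single edge where a_ij = a_ji = -1; a double or triple edge where a_ij * a_ji = 2 or 3), the diagram is a chain of 3 nodes with a double edge at one end; the terminal node there is the unique long simple root (C_3). One simple-root ordering that puts it in standard form is (alpha_1, alpha_3, alpha_2). So the algebra is type C_3, i.e. sp(6).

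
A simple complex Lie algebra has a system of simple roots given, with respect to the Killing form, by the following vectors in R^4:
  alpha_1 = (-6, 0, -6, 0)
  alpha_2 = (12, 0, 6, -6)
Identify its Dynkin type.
Compute the Cartan integers a_ij = 2(alpha_i, alpha_j)/(alpha_j, alpha_j); the resulting 2x2 Cartan matrix is
[[2, -1], [-3, 2]].
The roots have two lengths (squared-length ratio 3:1); the short ones are alpha_{1}. The associated Dynkin diagram is two nodes joined by a triple edge (G_2), so the type is G_2.

G2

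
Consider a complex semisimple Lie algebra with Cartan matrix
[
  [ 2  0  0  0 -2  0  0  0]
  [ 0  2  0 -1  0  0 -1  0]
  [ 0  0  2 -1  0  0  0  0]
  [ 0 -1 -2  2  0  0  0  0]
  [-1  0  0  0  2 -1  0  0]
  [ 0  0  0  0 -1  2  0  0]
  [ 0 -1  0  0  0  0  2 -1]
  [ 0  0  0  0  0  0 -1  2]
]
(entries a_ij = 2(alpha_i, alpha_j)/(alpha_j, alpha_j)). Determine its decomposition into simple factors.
B_5 (so(11)) + C_3 (sp(6))

The diagram associated to this matrix has two connected components: the simple roots {alpha_2, alpha_3, alpha_4, alpha_7, alpha_8} form a chain of 5 nodes with a double edge at one end; the terminal node there is the unique short simple root (B_5), and {alpha_1, alpha_5, alpha_6} form a chain of 3 nodes with a double edge at one end; the terminal node there is the unique long simple root (C_3). A semisimple Lie algebra decomposes uniquely as the direct sum of simple ideals, one per connected component of its Dynkin diagram, so g ≅ B_5 ⊕ C_3 (dimension 55 + 21 = 76).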